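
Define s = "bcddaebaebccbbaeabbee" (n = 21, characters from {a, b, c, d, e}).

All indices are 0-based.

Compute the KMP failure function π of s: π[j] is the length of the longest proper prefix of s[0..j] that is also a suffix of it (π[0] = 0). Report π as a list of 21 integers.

[0, 0, 0, 0, 0, 0, 1, 0, 0, 1, 2, 0, 1, 1, 0, 0, 0, 1, 1, 0, 0]

π[0] = 0
j=1 s[j]='c': π[1]=0 (border '')
j=2 s[j]='d': π[2]=0 (border '')
j=3 s[j]='d': π[3]=0 (border '')
j=4 s[j]='a': π[4]=0 (border '')
j=5 s[j]='e': π[5]=0 (border '')
j=6 s[j]='b': π[6]=1 (border 'b')
j=7 s[j]='a': k: 1→0; π[7]=0 (border '')
j=8 s[j]='e': π[8]=0 (border '')
j=9 s[j]='b': π[9]=1 (border 'b')
j=10 s[j]='c': π[10]=2 (border 'bc')
j=11 s[j]='c': k: 2→0; π[11]=0 (border '')
j=12 s[j]='b': π[12]=1 (border 'b')
j=13 s[j]='b': k: 1→0; π[13]=1 (border 'b')
j=14 s[j]='a': k: 1→0; π[14]=0 (border '')
j=15 s[j]='e': π[15]=0 (border '')
j=16 s[j]='a': π[16]=0 (border '')
j=17 s[j]='b': π[17]=1 (border 'b')
j=18 s[j]='b': k: 1→0; π[18]=1 (border 'b')
j=19 s[j]='e': k: 1→0; π[19]=0 (border '')
j=20 s[j]='e': π[20]=0 (border '')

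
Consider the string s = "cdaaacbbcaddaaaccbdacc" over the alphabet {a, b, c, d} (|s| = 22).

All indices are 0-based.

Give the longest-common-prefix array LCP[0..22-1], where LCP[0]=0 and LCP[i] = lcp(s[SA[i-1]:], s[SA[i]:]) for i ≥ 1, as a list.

rank | idx | suffix
   0 |   2 | aaacbbcaddaaaccbdacc
   1 |  12 | aaaccbdacc
   2 |   3 | aacbbcaddaaaccbdacc
   3 |  13 | aaccbdacc
   4 |   4 | acbbcaddaaaccbdacc
   5 |  19 | acc
   6 |  14 | accbdacc
   7 |   9 | addaaaccbdacc
   8 |   6 | bbcaddaaaccbdacc
   9 |   7 | bcaddaaaccbdacc
  10 |  17 | bdacc
  11 |  21 | c
  12 |   8 | caddaaaccbdacc
  13 |   5 | cbbcaddaaaccbdacc
  14 |  16 | cbdacc
  15 |  20 | cc
  16 |  15 | ccbdacc
  17 |   0 | cdaaacbbcaddaaaccbdacc
  18 |   1 | daaacbbcaddaaaccbdacc
  19 |  11 | daaaccbdacc
  20 |  18 | dacc
  21 |  10 | ddaaaccbdacc

SA = [2, 12, 3, 13, 4, 19, 14, 9, 6, 7, 17, 21, 8, 5, 16, 20, 15, 0, 1, 11, 18, 10]
i: (SA[i-1],SA[i]) lcp shared
  1: (2,12) 4 'aaac'
  2: (12,3) 2 'aa'
  3: (3,13) 3 'aac'
  4: (13,4) 1 'a'
  5: (4,19) 2 'ac'
  6: (19,14) 3 'acc'
  7: (14,9) 1 'a'
  8: (9,6) 0 ''
  9: (6,7) 1 'b'
  10: (7,17) 1 'b'
  11: (17,21) 0 ''
  12: (21,8) 1 'c'
  13: (8,5) 1 'c'
  14: (5,16) 2 'cb'
  15: (16,20) 1 'c'
  16: (20,15) 2 'cc'
  17: (15,0) 1 'c'
  18: (0,1) 0 ''
  19: (1,11) 5 'daaac'
  20: (11,18) 2 'da'
  21: (18,10) 1 'd'

[0, 4, 2, 3, 1, 2, 3, 1, 0, 1, 1, 0, 1, 1, 2, 1, 2, 1, 0, 5, 2, 1]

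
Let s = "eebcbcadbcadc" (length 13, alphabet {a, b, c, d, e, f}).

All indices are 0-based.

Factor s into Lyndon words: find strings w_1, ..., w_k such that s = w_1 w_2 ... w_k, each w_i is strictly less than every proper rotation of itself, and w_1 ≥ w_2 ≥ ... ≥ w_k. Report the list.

emit factor 1: 'e' (i=0, period=1)
emit factor 2: 'e' (i=1, period=1)
emit factor 3: 'bc' (i=2, period=2)
emit factor 4: 'bc' (i=4, period=2)
emit factor 5: 'adbcadc' (i=6, period=7)

["e", "e", "bc", "bc", "adbcadc"]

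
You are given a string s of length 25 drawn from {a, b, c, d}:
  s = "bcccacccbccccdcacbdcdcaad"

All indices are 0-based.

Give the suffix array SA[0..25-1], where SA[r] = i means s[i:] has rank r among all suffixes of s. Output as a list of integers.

[22, 15, 4, 23, 0, 8, 17, 21, 14, 3, 7, 16, 2, 6, 1, 5, 9, 10, 11, 19, 12, 24, 20, 13, 18]

rank→(start, suffix):
  0 → (22, 'aad')
  1 → (15, 'acbdcdcaad')
  2 → (4, 'acccbccccdcacbdcdcaad')
  3 → (23, 'ad')
  4 → (0, 'bcccacccbccccdcacbdcdcaad')
  5 → (8, 'bccccdcacbdcdcaad')
  6 → (17, 'bdcdcaad')
  7 → (21, 'caad')
  8 → (14, 'cacbdcdcaad')
  9 → (3, 'cacccbccccdcacbdcdcaad')
  10 → (7, 'cbccccdcacbdcdcaad')
  11 → (16, 'cbdcdcaad')
  12 → (2, 'ccacccbccccdcacbdcdcaad')
  13 → (6, 'ccbccccdcacbdcdcaad')
  14 → (1, 'cccacccbccccdcacbdcdcaad')
  15 → (5, 'cccbccccdcacbdcdcaad')
  16 → (9, 'ccccdcacbdcdcaad')
  17 → (10, 'cccdcacbdcdcaad')
  18 → (11, 'ccdcacbdcdcaad')
  19 → (19, 'cdcaad')
  20 → (12, 'cdcacbdcdcaad')
  21 → (24, 'd')
  22 → (20, 'dcaad')
  23 → (13, 'dcacbdcdcaad')
  24 → (18, 'dcdcaad')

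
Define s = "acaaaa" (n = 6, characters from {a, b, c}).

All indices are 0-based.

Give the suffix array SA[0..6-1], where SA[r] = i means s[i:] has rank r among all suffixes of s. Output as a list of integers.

[5, 4, 3, 2, 0, 1]

sorted suffixes:
  #0 SA[0]=5  'a'
  #1 SA[1]=4  'aa'
  #2 SA[2]=3  'aaa'
  #3 SA[3]=2  'aaaa'
  #4 SA[4]=0  'acaaaa'
  #5 SA[5]=1  'caaaa'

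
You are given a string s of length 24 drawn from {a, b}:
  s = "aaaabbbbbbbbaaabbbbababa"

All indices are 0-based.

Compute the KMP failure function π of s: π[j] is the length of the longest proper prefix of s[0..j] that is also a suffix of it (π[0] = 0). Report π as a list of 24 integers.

[0, 1, 2, 3, 0, 0, 0, 0, 0, 0, 0, 0, 1, 2, 3, 0, 0, 0, 0, 1, 0, 1, 0, 1]

π[0] = 0
j=1 s[j]='a': π[1]=1 (border 'a')
j=2 s[j]='a': π[2]=2 (border 'aa')
j=3 s[j]='a': π[3]=3 (border 'aaa')
j=4 s[j]='b': k: 3→2→1→0; π[4]=0 (border '')
j=5 s[j]='b': π[5]=0 (border '')
j=6 s[j]='b': π[6]=0 (border '')
j=7 s[j]='b': π[7]=0 (border '')
j=8 s[j]='b': π[8]=0 (border '')
j=9 s[j]='b': π[9]=0 (border '')
j=10 s[j]='b': π[10]=0 (border '')
j=11 s[j]='b': π[11]=0 (border '')
j=12 s[j]='a': π[12]=1 (border 'a')
j=13 s[j]='a': π[13]=2 (border 'aa')
j=14 s[j]='a': π[14]=3 (border 'aaa')
j=15 s[j]='b': k: 3→2→1→0; π[15]=0 (border '')
j=16 s[j]='b': π[16]=0 (border '')
j=17 s[j]='b': π[17]=0 (border '')
j=18 s[j]='b': π[18]=0 (border '')
j=19 s[j]='a': π[19]=1 (border 'a')
j=20 s[j]='b': k: 1→0; π[20]=0 (border '')
j=21 s[j]='a': π[21]=1 (border 'a')
j=22 s[j]='b': k: 1→0; π[22]=0 (border '')
j=23 s[j]='a': π[23]=1 (border 'a')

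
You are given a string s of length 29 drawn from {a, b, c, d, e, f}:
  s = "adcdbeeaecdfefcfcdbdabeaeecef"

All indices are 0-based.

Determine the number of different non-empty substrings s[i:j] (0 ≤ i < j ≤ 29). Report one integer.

sorted suffixes:
  #0 SA[0]=20  'abeaeecef'
  #1 SA[1]=0  'adcdbeeaecdfefcfcdbdabeaeecef'
  #2 SA[2]=7  'aecdfefcfcdbdabeaeecef'
  #3 SA[3]=23  'aeecef'
  #4 SA[4]=18  'bdabeaeecef'
  #5 SA[5]=21  'beaeecef'
  #6 SA[6]=4  'beeaecdfefcfcdbdabeaeecef'
  #7 SA[7]=16  'cdbdabeaeecef'
  #8 SA[8]=2  'cdbeeaecdfefcfcdbdabeaeecef'
  #9 SA[9]=9  'cdfefcfcdbdabeaeecef'
  #10 SA[10]=26  'cef'
  #11 SA[11]=14  'cfcdbdabeaeecef'
  #12 SA[12]=19  'dabeaeecef'
  #13 SA[13]=17  'dbdabeaeecef'
  #14 SA[14]=3  'dbeeaecdfefcfcdbdabeaeecef'
  #15 SA[15]=1  'dcdbeeaecdfefcfcdbdabeaeecef'
  #16 SA[16]=10  'dfefcfcdbdabeaeecef'
  #17 SA[17]=6  'eaecdfefcfcdbdabeaeecef'
  #18 SA[18]=22  'eaeecef'
  #19 SA[19]=8  'ecdfefcfcdbdabeaeecef'
  #20 SA[20]=25  'ecef'
  #21 SA[21]=5  'eeaecdfefcfcdbdabeaeecef'
  #22 SA[22]=24  'eecef'
  #23 SA[23]=27  'ef'
  #24 SA[24]=12  'efcfcdbdabeaeecef'
  #25 SA[25]=28  'f'
  #26 SA[26]=15  'fcdbdabeaeecef'
  #27 SA[27]=13  'fcfcdbdabeaeecef'
  #28 SA[28]=11  'fefcfcdbdabeaeecef'

SA = [20, 0, 7, 23, 18, 21, 4, 16, 2, 9, 26, 14, 19, 17, 3, 1, 10, 6, 22, 8, 25, 5, 24, 27, 12, 28, 15, 13, 11]
i: (SA[i-1],SA[i]) lcp shared
  1: (20,0) 1 'a'
  2: (0,7) 1 'a'
  3: (7,23) 2 'ae'
  4: (23,18) 0 ''
  5: (18,21) 1 'b'
  6: (21,4) 2 'be'
  7: (4,16) 0 ''
  8: (16,2) 3 'cdb'
  9: (2,9) 2 'cd'
  10: (9,26) 1 'c'
  11: (26,14) 1 'c'
  12: (14,19) 0 ''
  13: (19,17) 1 'd'
  14: (17,3) 2 'db'
  15: (3,1) 1 'd'
  16: (1,10) 1 'd'
  17: (10,6) 0 ''
  18: (6,22) 3 'eae'
  19: (22,8) 1 'e'
  20: (8,25) 2 'ec'
  21: (25,5) 1 'e'
  22: (5,24) 2 'ee'
  23: (24,27) 1 'e'
  24: (27,12) 2 'ef'
  25: (12,28) 0 ''
  26: (28,15) 1 'f'
  27: (15,13) 2 'fc'
  28: (13,11) 1 'f'

n(n+1)/2 = 29·30/2 = 435
Σ LCP = 0 + 1 + 1 + 2 + 0 + 1 + 2 + 0 + 3 + 2 + 1 + 1 + 0 + 1 + 2 + 1 + 1 + 0 + 3 + 1 + 2 + 1 + 2 + 1 + 2 + 0 + 1 + 2 + 1 = 35
distinct = 435 − 35 = 400

400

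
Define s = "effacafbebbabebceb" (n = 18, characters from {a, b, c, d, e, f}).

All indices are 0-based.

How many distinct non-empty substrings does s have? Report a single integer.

sorted suffixes:
  #0 SA[0]=11  'abebceb'
  #1 SA[1]=3  'acafbebbabebceb'
  #2 SA[2]=5  'afbebbabebceb'
  #3 SA[3]=17  'b'
  #4 SA[4]=10  'babebceb'
  #5 SA[5]=9  'bbabebceb'
  #6 SA[6]=14  'bceb'
  #7 SA[7]=7  'bebbabebceb'
  #8 SA[8]=12  'bebceb'
  #9 SA[9]=4  'cafbebbabebceb'
  #10 SA[10]=15  'ceb'
  #11 SA[11]=16  'eb'
  #12 SA[12]=8  'ebbabebceb'
  #13 SA[13]=13  'ebceb'
  #14 SA[14]=0  'effacafbebbabebceb'
  #15 SA[15]=2  'facafbebbabebceb'
  #16 SA[16]=6  'fbebbabebceb'
  #17 SA[17]=1  'ffacafbebbabebceb'

SA = [11, 3, 5, 17, 10, 9, 14, 7, 12, 4, 15, 16, 8, 13, 0, 2, 6, 1]
[i] adj suffixes → lcp
  [1] 11/3 → 1 ('a')
  [2] 3/5 → 1 ('a')
  [3] 5/17 → 0 ('')
  [4] 17/10 → 1 ('b')
  [5] 10/9 → 1 ('b')
  [6] 9/14 → 1 ('b')
  [7] 14/7 → 1 ('b')
  [8] 7/12 → 3 ('beb')
  [9] 12/4 → 0 ('')
  [10] 4/15 → 1 ('c')
  [11] 15/16 → 0 ('')
  [12] 16/8 → 2 ('eb')
  [13] 8/13 → 2 ('eb')
  [14] 13/0 → 1 ('e')
  [15] 0/2 → 0 ('')
  [16] 2/6 → 1 ('f')
  [17] 6/1 → 1 ('f')

n(n+1)/2 = 18·19/2 = 171
Σ LCP = 0 + 1 + 1 + 0 + 1 + 1 + 1 + 1 + 3 + 0 + 1 + 0 + 2 + 2 + 1 + 0 + 1 + 1 = 17
distinct = 171 − 17 = 154

154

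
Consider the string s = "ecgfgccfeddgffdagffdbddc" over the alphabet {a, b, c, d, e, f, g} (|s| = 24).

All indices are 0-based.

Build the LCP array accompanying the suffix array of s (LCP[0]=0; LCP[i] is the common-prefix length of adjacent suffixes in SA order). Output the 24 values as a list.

[0, 0, 0, 1, 1, 1, 0, 1, 1, 1, 2, 1, 0, 1, 0, 2, 1, 1, 3, 1, 0, 1, 4, 2]

rank | idx | suffix
   0 |  15 | agffdbddc
   1 |  20 | bddc
   2 |  23 | c
   3 |   5 | ccfeddgffdagffdbddc
   4 |   6 | cfeddgffdagffdbddc
   5 |   1 | cgfgccfeddgffdagffdbddc
   6 |  14 | dagffdbddc
   7 |  19 | dbddc
   8 |  22 | dc
   9 |  21 | ddc
  10 |   9 | ddgffdagffdbddc
  11 |  10 | dgffdagffdbddc
  12 |   0 | ecgfgccfeddgffdagffdbddc
  13 |   8 | eddgffdagffdbddc
  14 |  13 | fdagffdbddc
  15 |  18 | fdbddc
  16 |   7 | feddgffdagffdbddc
  17 |  12 | ffdagffdbddc
  18 |  17 | ffdbddc
  19 |   3 | fgccfeddgffdagffdbddc
  20 |   4 | gccfeddgffdagffdbddc
  21 |  11 | gffdagffdbddc
  22 |  16 | gffdbddc
  23 |   2 | gfgccfeddgffdagffdbddc

SA = [15, 20, 23, 5, 6, 1, 14, 19, 22, 21, 9, 10, 0, 8, 13, 18, 7, 12, 17, 3, 4, 11, 16, 2]
i: (SA[i-1],SA[i]) lcp shared
  1: (15,20) 0 ''
  2: (20,23) 0 ''
  3: (23,5) 1 'c'
  4: (5,6) 1 'c'
  5: (6,1) 1 'c'
  6: (1,14) 0 ''
  7: (14,19) 1 'd'
  8: (19,22) 1 'd'
  9: (22,21) 1 'd'
  10: (21,9) 2 'dd'
  11: (9,10) 1 'd'
  12: (10,0) 0 ''
  13: (0,8) 1 'e'
  14: (8,13) 0 ''
  15: (13,18) 2 'fd'
  16: (18,7) 1 'f'
  17: (7,12) 1 'f'
  18: (12,17) 3 'ffd'
  19: (17,3) 1 'f'
  20: (3,4) 0 ''
  21: (4,11) 1 'g'
  22: (11,16) 4 'gffd'
  23: (16,2) 2 'gf'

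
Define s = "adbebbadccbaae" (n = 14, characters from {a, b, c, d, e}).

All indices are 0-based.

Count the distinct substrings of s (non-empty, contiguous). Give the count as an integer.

94

rank→(start, suffix):
  0 → (11, 'aae')
  1 → (0, 'adbebbadccbaae')
  2 → (6, 'adccbaae')
  3 → (12, 'ae')
  4 → (10, 'baae')
  5 → (5, 'badccbaae')
  6 → (4, 'bbadccbaae')
  7 → (2, 'bebbadccbaae')
  8 → (9, 'cbaae')
  9 → (8, 'ccbaae')
  10 → (1, 'dbebbadccbaae')
  11 → (7, 'dccbaae')
  12 → (13, 'e')
  13 → (3, 'ebbadccbaae')

SA = [11, 0, 6, 12, 10, 5, 4, 2, 9, 8, 1, 7, 13, 3]
rank  pair      lcp
   1  s[11:],s[0:]  1  'a'
   2  s[0:],s[6:]  2  'ad'
   3  s[6:],s[12:]  1  'a'
   4  s[12:],s[10:]  0  ''
   5  s[10:],s[5:]  2  'ba'
   6  s[5:],s[4:]  1  'b'
   7  s[4:],s[2:]  1  'b'
   8  s[2:],s[9:]  0  ''
   9  s[9:],s[8:]  1  'c'
  10  s[8:],s[1:]  0  ''
  11  s[1:],s[7:]  1  'd'
  12  s[7:],s[13:]  0  ''
  13  s[13:],s[3:]  1  'e'

n(n+1)/2 = 14·15/2 = 105
Σ LCP = 0 + 1 + 2 + 1 + 0 + 2 + 1 + 1 + 0 + 1 + 0 + 1 + 0 + 1 = 11
distinct = 105 − 11 = 94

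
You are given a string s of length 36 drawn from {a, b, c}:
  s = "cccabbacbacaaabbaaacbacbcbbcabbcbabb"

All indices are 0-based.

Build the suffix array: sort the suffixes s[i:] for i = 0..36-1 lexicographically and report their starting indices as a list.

rank | idx | suffix
   0 |  11 | aaabbaaacbacbcbbcabbcbabb
   1 |  16 | aaacbacbcbbcabbcbabb
   2 |  12 | aabbaaacbacbcbbcabbcbabb
   3 |  17 | aacbacbcbbcabbcbabb
   4 |  33 | abb
   5 |  13 | abbaaacbacbcbbcabbcbabb
   6 |   3 | abbacbacaaabbaaacbacbcbbcabbcbabb
   7 |  28 | abbcbabb
   8 |   9 | acaaabbaaacbacbcbbcabbcbabb
   9 |   6 | acbacaaabbaaacbacbcbbcabbcbabb
  10 |  18 | acbacbcbbcabbcbabb
  11 |  21 | acbcbbcabbcbabb
  12 |  35 | b
  13 |  15 | baaacbacbcbbcabbcbabb
  14 |  32 | babb
  15 |   8 | bacaaabbaaacbacbcbbcabbcbabb
  16 |   5 | bacbacaaabbaaacbacbcbbcabbcbabb
  17 |  20 | bacbcbbcabbcbabb
  18 |  34 | bb
  19 |  14 | bbaaacbacbcbbcabbcbabb
  20 |   4 | bbacbacaaabbaaacbacbcbbcabbcbabb
  21 |  25 | bbcabbcbabb
  22 |  29 | bbcbabb
  23 |  26 | bcabbcbabb
  24 |  30 | bcbabb
  25 |  23 | bcbbcabbcbabb
  26 |  10 | caaabbaaacbacbcbbcabbcbabb
  27 |   2 | cabbacbacaaabbaaacbacbcbbcabbcbabb
  28 |  27 | cabbcbabb
  29 |  31 | cbabb
  30 |   7 | cbacaaabbaaacbacbcbbcabbcbabb
  31 |  19 | cbacbcbbcabbcbabb
  32 |  24 | cbbcabbcbabb
  33 |  22 | cbcbbcabbcbabb
  34 |   1 | ccabbacbacaaabbaaacbacbcbbcabbcbabb
  35 |   0 | cccabbacbacaaabbaaacbacbcbbcabbcbabb

[11, 16, 12, 17, 33, 13, 3, 28, 9, 6, 18, 21, 35, 15, 32, 8, 5, 20, 34, 14, 4, 25, 29, 26, 30, 23, 10, 2, 27, 31, 7, 19, 24, 22, 1, 0]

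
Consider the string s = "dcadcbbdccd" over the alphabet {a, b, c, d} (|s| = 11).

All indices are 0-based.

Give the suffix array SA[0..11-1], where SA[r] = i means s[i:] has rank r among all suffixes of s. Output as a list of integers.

rank→(start, suffix):
  0 → (2, 'adcbbdccd')
  1 → (5, 'bbdccd')
  2 → (6, 'bdccd')
  3 → (1, 'cadcbbdccd')
  4 → (4, 'cbbdccd')
  5 → (8, 'ccd')
  6 → (9, 'cd')
  7 → (10, 'd')
  8 → (0, 'dcadcbbdccd')
  9 → (3, 'dcbbdccd')
  10 → (7, 'dccd')

[2, 5, 6, 1, 4, 8, 9, 10, 0, 3, 7]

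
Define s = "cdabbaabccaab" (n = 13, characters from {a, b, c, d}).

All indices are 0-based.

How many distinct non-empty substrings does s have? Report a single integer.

rank→(start, suffix):
  0 → (10, 'aab')
  1 → (5, 'aabccaab')
  2 → (11, 'ab')
  3 → (2, 'abbaabccaab')
  4 → (6, 'abccaab')
  5 → (12, 'b')
  6 → (4, 'baabccaab')
  7 → (3, 'bbaabccaab')
  8 → (7, 'bccaab')
  9 → (9, 'caab')
  10 → (8, 'ccaab')
  11 → (0, 'cdabbaabccaab')
  12 → (1, 'dabbaabccaab')

SA = [10, 5, 11, 2, 6, 12, 4, 3, 7, 9, 8, 0, 1]
i: (SA[i-1],SA[i]) lcp shared
  1: (10,5) 3 'aab'
  2: (5,11) 1 'a'
  3: (11,2) 2 'ab'
  4: (2,6) 2 'ab'
  5: (6,12) 0 ''
  6: (12,4) 1 'b'
  7: (4,3) 1 'b'
  8: (3,7) 1 'b'
  9: (7,9) 0 ''
  10: (9,8) 1 'c'
  11: (8,0) 1 'c'
  12: (0,1) 0 ''

n(n+1)/2 = 13·14/2 = 91
Σ LCP = 0 + 3 + 1 + 2 + 2 + 0 + 1 + 1 + 1 + 0 + 1 + 1 + 0 = 13
distinct = 91 − 13 = 78

78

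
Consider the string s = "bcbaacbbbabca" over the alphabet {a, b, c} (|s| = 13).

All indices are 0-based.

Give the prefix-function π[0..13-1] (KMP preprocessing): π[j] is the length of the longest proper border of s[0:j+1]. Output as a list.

[0, 0, 1, 0, 0, 0, 1, 1, 1, 0, 1, 2, 0]

π[0] = 0
j=1 s[j]='c': π[1]=0 (border '')
j=2 s[j]='b': π[2]=1 (border 'b')
j=3 s[j]='a': k: 1→0; π[3]=0 (border '')
j=4 s[j]='a': π[4]=0 (border '')
j=5 s[j]='c': π[5]=0 (border '')
j=6 s[j]='b': π[6]=1 (border 'b')
j=7 s[j]='b': k: 1→0; π[7]=1 (border 'b')
j=8 s[j]='b': k: 1→0; π[8]=1 (border 'b')
j=9 s[j]='a': k: 1→0; π[9]=0 (border '')
j=10 s[j]='b': π[10]=1 (border 'b')
j=11 s[j]='c': π[11]=2 (border 'bc')
j=12 s[j]='a': k: 2→0; π[12]=0 (border '')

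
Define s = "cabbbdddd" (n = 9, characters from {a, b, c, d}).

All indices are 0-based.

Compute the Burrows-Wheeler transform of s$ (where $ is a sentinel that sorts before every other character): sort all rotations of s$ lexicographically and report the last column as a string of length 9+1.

rank  rotation    last
    0  $cabbbdddd  d
    1  abbbdddd$c  c
    2  bbbdddd$ca  a
    3  bbdddd$cab  b
    4  bdddd$cabb  b
    5  cabbbdddd$  $
    6  d$cabbbddd  d
    7  dd$cabbbdd  d
    8  ddd$cabbbd  d
    9  dddd$cabbb  b

dcabb$dddb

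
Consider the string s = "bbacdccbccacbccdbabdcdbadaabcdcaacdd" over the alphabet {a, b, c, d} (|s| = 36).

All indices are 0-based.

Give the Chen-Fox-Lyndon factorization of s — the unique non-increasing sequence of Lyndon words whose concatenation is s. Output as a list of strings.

["b", "b", "acdccbcc", "acbccdb", "abdcdbad", "aabcdcaacdd"]

emit factor 1: 'b' (i=0, period=1)
emit factor 2: 'b' (i=1, period=1)
emit factor 3: 'acdccbcc' (i=2, period=8)
emit factor 4: 'acbccdb' (i=10, period=7)
emit factor 5: 'abdcdbad' (i=17, period=8)
emit factor 6: 'aabcdcaacdd' (i=25, period=11)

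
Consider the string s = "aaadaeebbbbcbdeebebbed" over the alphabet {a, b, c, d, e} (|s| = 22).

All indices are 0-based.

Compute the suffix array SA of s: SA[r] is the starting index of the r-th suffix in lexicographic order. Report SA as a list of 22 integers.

rank→(start, suffix):
  0 → (0, 'aaadaeebbbbcbdeebebbed')
  1 → (1, 'aadaeebbbbcbdeebebbed')
  2 → (2, 'adaeebbbbcbdeebebbed')
  3 → (4, 'aeebbbbcbdeebebbed')
  4 → (7, 'bbbbcbdeebebbed')
  5 → (8, 'bbbcbdeebebbed')
  6 → (9, 'bbcbdeebebbed')
  7 → (18, 'bbed')
  8 → (10, 'bcbdeebebbed')
  9 → (12, 'bdeebebbed')
  10 → (16, 'bebbed')
  11 → (19, 'bed')
  12 → (11, 'cbdeebebbed')
  13 → (21, 'd')
  14 → (3, 'daeebbbbcbdeebebbed')
  15 → (13, 'deebebbed')
  16 → (6, 'ebbbbcbdeebebbed')
  17 → (17, 'ebbed')
  18 → (15, 'ebebbed')
  19 → (20, 'ed')
  20 → (5, 'eebbbbcbdeebebbed')
  21 → (14, 'eebebbed')

[0, 1, 2, 4, 7, 8, 9, 18, 10, 12, 16, 19, 11, 21, 3, 13, 6, 17, 15, 20, 5, 14]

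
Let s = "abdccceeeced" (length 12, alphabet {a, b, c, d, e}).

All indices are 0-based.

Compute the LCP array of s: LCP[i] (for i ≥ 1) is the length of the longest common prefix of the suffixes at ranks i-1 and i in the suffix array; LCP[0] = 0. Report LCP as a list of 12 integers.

[0, 0, 0, 2, 1, 2, 0, 1, 0, 1, 1, 2]

rank | idx | suffix
   0 |   0 | abdccceeeced
   1 |   1 | bdccceeeced
   2 |   3 | ccceeeced
   3 |   4 | cceeeced
   4 |   9 | ced
   5 |   5 | ceeeced
   6 |  11 | d
   7 |   2 | dccceeeced
   8 |   8 | eced
   9 |  10 | ed
  10 |   7 | eeced
  11 |   6 | eeeced

SA = [0, 1, 3, 4, 9, 5, 11, 2, 8, 10, 7, 6]
rank  pair      lcp
   1  s[0:],s[1:]  0  ''
   2  s[1:],s[3:]  0  ''
   3  s[3:],s[4:]  2  'cc'
   4  s[4:],s[9:]  1  'c'
   5  s[9:],s[5:]  2  'ce'
   6  s[5:],s[11:]  0  ''
   7  s[11:],s[2:]  1  'd'
   8  s[2:],s[8:]  0  ''
   9  s[8:],s[10:]  1  'e'
  10  s[10:],s[7:]  1  'e'
  11  s[7:],s[6:]  2  'ee'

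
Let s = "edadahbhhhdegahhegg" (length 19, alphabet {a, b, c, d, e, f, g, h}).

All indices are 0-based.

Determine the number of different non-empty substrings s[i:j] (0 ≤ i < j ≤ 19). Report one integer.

172

rank→(start, suffix):
  0 → (2, 'adahbhhhdegahhegg')
  1 → (4, 'ahbhhhdegahhegg')
  2 → (13, 'ahhegg')
  3 → (6, 'bhhhdegahhegg')
  4 → (1, 'dadahbhhhdegahhegg')
  5 → (3, 'dahbhhhdegahhegg')
  6 → (10, 'degahhegg')
  7 → (0, 'edadahbhhhdegahhegg')
  8 → (11, 'egahhegg')
  9 → (16, 'egg')
  10 → (18, 'g')
  11 → (12, 'gahhegg')
  12 → (17, 'gg')
  13 → (5, 'hbhhhdegahhegg')
  14 → (9, 'hdegahhegg')
  15 → (15, 'hegg')
  16 → (8, 'hhdegahhegg')
  17 → (14, 'hhegg')
  18 → (7, 'hhhdegahhegg')

SA = [2, 4, 13, 6, 1, 3, 10, 0, 11, 16, 18, 12, 17, 5, 9, 15, 8, 14, 7]
rank  pair      lcp
   1  s[2:],s[4:]  1  'a'
   2  s[4:],s[13:]  2  'ah'
   3  s[13:],s[6:]  0  ''
   4  s[6:],s[1:]  0  ''
   5  s[1:],s[3:]  2  'da'
   6  s[3:],s[10:]  1  'd'
   7  s[10:],s[0:]  0  ''
   8  s[0:],s[11:]  1  'e'
   9  s[11:],s[16:]  2  'eg'
  10  s[16:],s[18:]  0  ''
  11  s[18:],s[12:]  1  'g'
  12  s[12:],s[17:]  1  'g'
  13  s[17:],s[5:]  0  ''
  14  s[5:],s[9:]  1  'h'
  15  s[9:],s[15:]  1  'h'
  16  s[15:],s[8:]  1  'h'
  17  s[8:],s[14:]  2  'hh'
  18  s[14:],s[7:]  2  'hh'

n(n+1)/2 = 19·20/2 = 190
Σ LCP = 0 + 1 + 2 + 0 + 0 + 2 + 1 + 0 + 1 + 2 + 0 + 1 + 1 + 0 + 1 + 1 + 1 + 2 + 2 = 18
distinct = 190 − 18 = 172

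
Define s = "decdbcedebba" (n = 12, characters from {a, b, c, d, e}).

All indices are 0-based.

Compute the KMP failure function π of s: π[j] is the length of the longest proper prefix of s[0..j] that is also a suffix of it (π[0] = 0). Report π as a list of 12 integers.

[0, 0, 0, 1, 0, 0, 0, 1, 2, 0, 0, 0]

π[0] = 0
j=1 s[j]='e': π[1]=0 (border '')
j=2 s[j]='c': π[2]=0 (border '')
j=3 s[j]='d': π[3]=1 (border 'd')
j=4 s[j]='b': k: 1→0; π[4]=0 (border '')
j=5 s[j]='c': π[5]=0 (border '')
j=6 s[j]='e': π[6]=0 (border '')
j=7 s[j]='d': π[7]=1 (border 'd')
j=8 s[j]='e': π[8]=2 (border 'de')
j=9 s[j]='b': k: 2→0; π[9]=0 (border '')
j=10 s[j]='b': π[10]=0 (border '')
j=11 s[j]='a': π[11]=0 (border '')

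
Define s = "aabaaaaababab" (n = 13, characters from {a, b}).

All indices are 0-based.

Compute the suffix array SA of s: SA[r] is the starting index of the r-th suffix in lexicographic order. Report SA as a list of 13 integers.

[3, 4, 5, 0, 6, 11, 1, 9, 7, 12, 2, 10, 8]

rank | idx | suffix
   0 |   3 | aaaaababab
   1 |   4 | aaaababab
   2 |   5 | aaababab
   3 |   0 | aabaaaaababab
   4 |   6 | aababab
   5 |  11 | ab
   6 |   1 | abaaaaababab
   7 |   9 | abab
   8 |   7 | ababab
   9 |  12 | b
  10 |   2 | baaaaababab
  11 |  10 | bab
  12 |   8 | babab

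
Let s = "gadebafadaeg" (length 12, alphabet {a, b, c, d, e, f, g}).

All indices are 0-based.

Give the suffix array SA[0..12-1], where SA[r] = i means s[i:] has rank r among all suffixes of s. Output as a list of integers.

rank→(start, suffix):
  0 → (7, 'adaeg')
  1 → (1, 'adebafadaeg')
  2 → (9, 'aeg')
  3 → (5, 'afadaeg')
  4 → (4, 'bafadaeg')
  5 → (8, 'daeg')
  6 → (2, 'debafadaeg')
  7 → (3, 'ebafadaeg')
  8 → (10, 'eg')
  9 → (6, 'fadaeg')
  10 → (11, 'g')
  11 → (0, 'gadebafadaeg')

[7, 1, 9, 5, 4, 8, 2, 3, 10, 6, 11, 0]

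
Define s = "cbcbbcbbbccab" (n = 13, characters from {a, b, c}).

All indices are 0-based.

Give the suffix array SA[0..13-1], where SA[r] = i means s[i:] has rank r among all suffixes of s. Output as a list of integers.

rank→(start, suffix):
  0 → (11, 'ab')
  1 → (12, 'b')
  2 → (6, 'bbbccab')
  3 → (3, 'bbcbbbccab')
  4 → (7, 'bbccab')
  5 → (4, 'bcbbbccab')
  6 → (1, 'bcbbcbbbccab')
  7 → (8, 'bccab')
  8 → (10, 'cab')
  9 → (5, 'cbbbccab')
  10 → (2, 'cbbcbbbccab')
  11 → (0, 'cbcbbcbbbccab')
  12 → (9, 'ccab')

[11, 12, 6, 3, 7, 4, 1, 8, 10, 5, 2, 0, 9]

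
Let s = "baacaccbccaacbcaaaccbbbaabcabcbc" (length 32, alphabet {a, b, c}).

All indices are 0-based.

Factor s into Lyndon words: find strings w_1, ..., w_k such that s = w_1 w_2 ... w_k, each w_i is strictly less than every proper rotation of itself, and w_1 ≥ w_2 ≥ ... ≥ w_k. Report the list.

["b", "aacaccbccaacbc", "aaaccbbbaabcabcbc"]

emit factor 1: 'b' (i=0, period=1)
emit factor 2: 'aacaccbccaacbc' (i=1, period=14)
emit factor 3: 'aaaccbbbaabcabcbc' (i=15, period=17)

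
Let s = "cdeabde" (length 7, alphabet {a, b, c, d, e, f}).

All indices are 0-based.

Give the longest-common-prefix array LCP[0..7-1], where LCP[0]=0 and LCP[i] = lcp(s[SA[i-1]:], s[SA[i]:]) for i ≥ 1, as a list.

rank→(start, suffix):
  0 → (3, 'abde')
  1 → (4, 'bde')
  2 → (0, 'cdeabde')
  3 → (5, 'de')
  4 → (1, 'deabde')
  5 → (6, 'e')
  6 → (2, 'eabde')

SA = [3, 4, 0, 5, 1, 6, 2]
i: (SA[i-1],SA[i]) lcp shared
  1: (3,4) 0 ''
  2: (4,0) 0 ''
  3: (0,5) 0 ''
  4: (5,1) 2 'de'
  5: (1,6) 0 ''
  6: (6,2) 1 'e'

[0, 0, 0, 0, 2, 0, 1]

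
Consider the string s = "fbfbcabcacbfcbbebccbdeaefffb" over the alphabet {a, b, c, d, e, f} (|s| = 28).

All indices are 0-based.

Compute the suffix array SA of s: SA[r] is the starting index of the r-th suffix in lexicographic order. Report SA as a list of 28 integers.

[5, 8, 22, 27, 13, 3, 6, 16, 19, 14, 1, 10, 4, 7, 12, 18, 9, 17, 20, 21, 15, 23, 26, 2, 0, 11, 25, 24]

sorted suffixes:
  #0 SA[0]=5  'abcacbfcbbebccbdeaefffb'
  #1 SA[1]=8  'acbfcbbebccbdeaefffb'
  #2 SA[2]=22  'aefffb'
  #3 SA[3]=27  'b'
  #4 SA[4]=13  'bbebccbdeaefffb'
  #5 SA[5]=3  'bcabcacbfcbbebccbdeaefffb'
  #6 SA[6]=6  'bcacbfcbbebccbdeaefffb'
  #7 SA[7]=16  'bccbdeaefffb'
  #8 SA[8]=19  'bdeaefffb'
  #9 SA[9]=14  'bebccbdeaefffb'
  #10 SA[10]=1  'bfbcabcacbfcbbebccbdeaefffb'
  #11 SA[11]=10  'bfcbbebccbdeaefffb'
  #12 SA[12]=4  'cabcacbfcbbebccbdeaefffb'
  #13 SA[13]=7  'cacbfcbbebccbdeaefffb'
  #14 SA[14]=12  'cbbebccbdeaefffb'
  #15 SA[15]=18  'cbdeaefffb'
  #16 SA[16]=9  'cbfcbbebccbdeaefffb'
  #17 SA[17]=17  'ccbdeaefffb'
  #18 SA[18]=20  'deaefffb'
  #19 SA[19]=21  'eaefffb'
  #20 SA[20]=15  'ebccbdeaefffb'
  #21 SA[21]=23  'efffb'
  #22 SA[22]=26  'fb'
  #23 SA[23]=2  'fbcabcacbfcbbebccbdeaefffb'
  #24 SA[24]=0  'fbfbcabcacbfcbbebccbdeaefffb'
  #25 SA[25]=11  'fcbbebccbdeaefffb'
  #26 SA[26]=25  'ffb'
  #27 SA[27]=24  'fffb'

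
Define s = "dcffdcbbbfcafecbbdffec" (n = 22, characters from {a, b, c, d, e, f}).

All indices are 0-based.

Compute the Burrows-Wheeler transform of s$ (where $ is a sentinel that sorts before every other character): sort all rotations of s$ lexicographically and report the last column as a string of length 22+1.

ccccbbbefdedf$bffbffacd

rank  rotation                 last
    0  $dcffdcbbbfcafecbbdffec  c
    1  afecbbdffec$dcffdcbbbfc  c
    2  bbbfcafecbbdffec$dcffdc  c
    3  bbdffec$dcffdcbbbfcafec  c
    4  bbfcafecbbdffec$dcffdcb  b
    5  bdffec$dcffdcbbbfcafecb  b
    6  bfcafecbbdffec$dcffdcbb  b
    7  c$dcffdcbbbfcafecbbdffe  e
    8  cafecbbdffec$dcffdcbbbf  f
    9  cbbbfcafecbbdffec$dcffd  d
   10  cbbdffec$dcffdcbbbfcafe  e
   11  cffdcbbbfcafecbbdffec$d  d
   12  dcbbbfcafecbbdffec$dcff  f
   13  dcffdcbbbfcafecbbdffec$  $
   14  dffec$dcffdcbbbfcafecbb  b
   15  ec$dcffdcbbbfcafecbbdff  f
   16  ecbbdffec$dcffdcbbbfcaf  f
   17  fcafecbbdffec$dcffdcbbb  b
   18  fdcbbbfcafecbbdffec$dcf  f
   19  fec$dcffdcbbbfcafecbbdf  f
   20  fecbbdffec$dcffdcbbbfca  a
   21  ffdcbbbfcafecbbdffec$dc  c
   22  ffec$dcffdcbbbfcafecbbd  d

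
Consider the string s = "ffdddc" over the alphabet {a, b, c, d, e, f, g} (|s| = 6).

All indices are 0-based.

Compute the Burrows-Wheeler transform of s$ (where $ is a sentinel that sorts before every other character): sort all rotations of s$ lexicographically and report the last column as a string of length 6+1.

rank  rotation last
    0  $ffdddc  c
    1  c$ffddd  d
    2  dc$ffdd  d
    3  ddc$ffd  d
    4  dddc$ff  f
    5  fdddc$f  f
    6  ffdddc$  $

cdddff$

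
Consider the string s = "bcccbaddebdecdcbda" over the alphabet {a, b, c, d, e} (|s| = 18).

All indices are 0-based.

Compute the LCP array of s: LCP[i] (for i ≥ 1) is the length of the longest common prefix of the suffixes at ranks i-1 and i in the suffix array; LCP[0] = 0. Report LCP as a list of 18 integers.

sorted suffixes:
  #0 SA[0]=17  'a'
  #1 SA[1]=5  'addebdecdcbda'
  #2 SA[2]=4  'baddebdecdcbda'
  #3 SA[3]=0  'bcccbaddebdecdcbda'
  #4 SA[4]=15  'bda'
  #5 SA[5]=9  'bdecdcbda'
  #6 SA[6]=3  'cbaddebdecdcbda'
  #7 SA[7]=14  'cbda'
  #8 SA[8]=2  'ccbaddebdecdcbda'
  #9 SA[9]=1  'cccbaddebdecdcbda'
  #10 SA[10]=12  'cdcbda'
  #11 SA[11]=16  'da'
  #12 SA[12]=13  'dcbda'
  #13 SA[13]=6  'ddebdecdcbda'
  #14 SA[14]=7  'debdecdcbda'
  #15 SA[15]=10  'decdcbda'
  #16 SA[16]=8  'ebdecdcbda'
  #17 SA[17]=11  'ecdcbda'

SA = [17, 5, 4, 0, 15, 9, 3, 14, 2, 1, 12, 16, 13, 6, 7, 10, 8, 11]
i: (SA[i-1],SA[i]) lcp shared
  1: (17,5) 1 'a'
  2: (5,4) 0 ''
  3: (4,0) 1 'b'
  4: (0,15) 1 'b'
  5: (15,9) 2 'bd'
  6: (9,3) 0 ''
  7: (3,14) 2 'cb'
  8: (14,2) 1 'c'
  9: (2,1) 2 'cc'
  10: (1,12) 1 'c'
  11: (12,16) 0 ''
  12: (16,13) 1 'd'
  13: (13,6) 1 'd'
  14: (6,7) 1 'd'
  15: (7,10) 2 'de'
  16: (10,8) 0 ''
  17: (8,11) 1 'e'

[0, 1, 0, 1, 1, 2, 0, 2, 1, 2, 1, 0, 1, 1, 1, 2, 0, 1]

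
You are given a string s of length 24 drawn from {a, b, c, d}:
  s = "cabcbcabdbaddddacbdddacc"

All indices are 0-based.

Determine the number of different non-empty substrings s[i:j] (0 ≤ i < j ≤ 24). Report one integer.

rank | idx | suffix
   0 |   1 | abcbcabdbaddddacbdddacc
   1 |   6 | abdbaddddacbdddacc
   2 |  15 | acbdddacc
   3 |  21 | acc
   4 |  10 | addddacbdddacc
   5 |   9 | baddddacbdddacc
   6 |   4 | bcabdbaddddacbdddacc
   7 |   2 | bcbcabdbaddddacbdddacc
   8 |   7 | bdbaddddacbdddacc
   9 |  17 | bdddacc
  10 |  23 | c
  11 |   0 | cabcbcabdbaddddacbdddacc
  12 |   5 | cabdbaddddacbdddacc
  13 |   3 | cbcabdbaddddacbdddacc
  14 |  16 | cbdddacc
  15 |  22 | cc
  16 |  14 | dacbdddacc
  17 |  20 | dacc
  18 |   8 | dbaddddacbdddacc
  19 |  13 | ddacbdddacc
  20 |  19 | ddacc
  21 |  12 | dddacbdddacc
  22 |  18 | dddacc
  23 |  11 | ddddacbdddacc

SA = [1, 6, 15, 21, 10, 9, 4, 2, 7, 17, 23, 0, 5, 3, 16, 22, 14, 20, 8, 13, 19, 12, 18, 11]
[i] adj suffixes → lcp
  [1] 1/6 → 2 ('ab')
  [2] 6/15 → 1 ('a')
  [3] 15/21 → 2 ('ac')
  [4] 21/10 → 1 ('a')
  [5] 10/9 → 0 ('')
  [6] 9/4 → 1 ('b')
  [7] 4/2 → 2 ('bc')
  [8] 2/7 → 1 ('b')
  [9] 7/17 → 2 ('bd')
  [10] 17/23 → 0 ('')
  [11] 23/0 → 1 ('c')
  [12] 0/5 → 3 ('cab')
  [13] 5/3 → 1 ('c')
  [14] 3/16 → 2 ('cb')
  [15] 16/22 → 1 ('c')
  [16] 22/14 → 0 ('')
  [17] 14/20 → 3 ('dac')
  [18] 20/8 → 1 ('d')
  [19] 8/13 → 1 ('d')
  [20] 13/19 → 4 ('ddac')
  [21] 19/12 → 2 ('dd')
  [22] 12/18 → 5 ('dddac')
  [23] 18/11 → 3 ('ddd')

n(n+1)/2 = 24·25/2 = 300
Σ LCP = 0 + 2 + 1 + 2 + 1 + 0 + 1 + 2 + 1 + 2 + 0 + 1 + 3 + 1 + 2 + 1 + 0 + 3 + 1 + 1 + 4 + 2 + 5 + 3 = 39
distinct = 300 − 39 = 261

261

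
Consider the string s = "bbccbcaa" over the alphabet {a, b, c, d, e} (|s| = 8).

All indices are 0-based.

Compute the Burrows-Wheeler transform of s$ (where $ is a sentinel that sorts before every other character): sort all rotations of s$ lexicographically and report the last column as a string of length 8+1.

aac$cbbcb

rank  rotation   last
    0  $bbccbcaa  a
    1  a$bbccbca  a
    2  aa$bbccbc  c
    3  bbccbcaa$  $
    4  bcaa$bbcc  c
    5  bccbcaa$b  b
    6  caa$bbccb  b
    7  cbcaa$bbc  c
    8  ccbcaa$bb  b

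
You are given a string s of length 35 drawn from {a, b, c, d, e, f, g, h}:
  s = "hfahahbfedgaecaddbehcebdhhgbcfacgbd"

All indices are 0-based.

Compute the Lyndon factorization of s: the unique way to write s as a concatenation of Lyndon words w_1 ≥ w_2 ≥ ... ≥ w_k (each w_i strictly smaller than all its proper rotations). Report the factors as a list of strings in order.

emit factor 1: 'h' (i=0, period=1)
emit factor 2: 'f' (i=1, period=1)
emit factor 3: 'ahahbfedg' (i=2, period=9)
emit factor 4: 'aec' (i=11, period=3)
emit factor 5: 'addbehcebdhhgbcf' (i=14, period=16)
emit factor 6: 'acgbd' (i=30, period=5)

["h", "f", "ahahbfedg", "aec", "addbehcebdhhgbcf", "acgbd"]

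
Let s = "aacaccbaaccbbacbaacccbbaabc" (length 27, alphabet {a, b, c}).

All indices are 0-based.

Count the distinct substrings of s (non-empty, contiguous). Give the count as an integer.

316

sorted suffixes:
  #0 SA[0]=23  'aabc'
  #1 SA[1]=0  'aacaccbaaccbbacbaacccbbaabc'
  #2 SA[2]=7  'aaccbbacbaacccbbaabc'
  #3 SA[3]=16  'aacccbbaabc'
  #4 SA[4]=24  'abc'
  #5 SA[5]=1  'acaccbaaccbbacbaacccbbaabc'
  #6 SA[6]=13  'acbaacccbbaabc'
  #7 SA[7]=3  'accbaaccbbacbaacccbbaabc'
  #8 SA[8]=8  'accbbacbaacccbbaabc'
  #9 SA[9]=17  'acccbbaabc'
  #10 SA[10]=22  'baabc'
  #11 SA[11]=6  'baaccbbacbaacccbbaabc'
  #12 SA[12]=15  'baacccbbaabc'
  #13 SA[13]=12  'bacbaacccbbaabc'
  #14 SA[14]=21  'bbaabc'
  #15 SA[15]=11  'bbacbaacccbbaabc'
  #16 SA[16]=25  'bc'
  #17 SA[17]=26  'c'
  #18 SA[18]=2  'caccbaaccbbacbaacccbbaabc'
  #19 SA[19]=5  'cbaaccbbacbaacccbbaabc'
  #20 SA[20]=14  'cbaacccbbaabc'
  #21 SA[21]=20  'cbbaabc'
  #22 SA[22]=10  'cbbacbaacccbbaabc'
  #23 SA[23]=4  'ccbaaccbbacbaacccbbaabc'
  #24 SA[24]=19  'ccbbaabc'
  #25 SA[25]=9  'ccbbacbaacccbbaabc'
  #26 SA[26]=18  'cccbbaabc'

SA = [23, 0, 7, 16, 24, 1, 13, 3, 8, 17, 22, 6, 15, 12, 21, 11, 25, 26, 2, 5, 14, 20, 10, 4, 19, 9, 18]
rank  pair      lcp
   1  s[23:],s[0:]  2  'aa'
   2  s[0:],s[7:]  3  'aac'
   3  s[7:],s[16:]  4  'aacc'
   4  s[16:],s[24:]  1  'a'
   5  s[24:],s[1:]  1  'a'
   6  s[1:],s[13:]  2  'ac'
   7  s[13:],s[3:]  2  'ac'
   8  s[3:],s[8:]  4  'accb'
   9  s[8:],s[17:]  3  'acc'
  10  s[17:],s[22:]  0  ''
  11  s[22:],s[6:]  3  'baa'
  12  s[6:],s[15:]  5  'baacc'
  13  s[15:],s[12:]  2  'ba'
  14  s[12:],s[21:]  1  'b'
  15  s[21:],s[11:]  3  'bba'
  16  s[11:],s[25:]  1  'b'
  17  s[25:],s[26:]  0  ''
  18  s[26:],s[2:]  1  'c'
  19  s[2:],s[5:]  1  'c'
  20  s[5:],s[14:]  6  'cbaacc'
  21  s[14:],s[20:]  2  'cb'
  22  s[20:],s[10:]  4  'cbba'
  23  s[10:],s[4:]  1  'c'
  24  s[4:],s[19:]  3  'ccb'
  25  s[19:],s[9:]  5  'ccbba'
  26  s[9:],s[18:]  2  'cc'

n(n+1)/2 = 27·28/2 = 378
Σ LCP = 0 + 2 + 3 + 4 + 1 + 1 + 2 + 2 + 4 + 3 + 0 + 3 + 5 + 2 + 1 + 3 + 1 + 0 + 1 + 1 + 6 + 2 + 4 + 1 + 3 + 5 + 2 = 62
distinct = 378 − 62 = 316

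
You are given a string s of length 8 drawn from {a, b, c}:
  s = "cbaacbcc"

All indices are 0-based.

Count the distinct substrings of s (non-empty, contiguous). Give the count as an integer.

rank→(start, suffix):
  0 → (2, 'aacbcc')
  1 → (3, 'acbcc')
  2 → (1, 'baacbcc')
  3 → (5, 'bcc')
  4 → (7, 'c')
  5 → (0, 'cbaacbcc')
  6 → (4, 'cbcc')
  7 → (6, 'cc')

SA = [2, 3, 1, 5, 7, 0, 4, 6]
rank  pair      lcp
   1  s[2:],s[3:]  1  'a'
   2  s[3:],s[1:]  0  ''
   3  s[1:],s[5:]  1  'b'
   4  s[5:],s[7:]  0  ''
   5  s[7:],s[0:]  1  'c'
   6  s[0:],s[4:]  2  'cb'
   7  s[4:],s[6:]  1  'c'

n(n+1)/2 = 8·9/2 = 36
Σ LCP = 0 + 1 + 0 + 1 + 0 + 1 + 2 + 1 = 6
distinct = 36 − 6 = 30

30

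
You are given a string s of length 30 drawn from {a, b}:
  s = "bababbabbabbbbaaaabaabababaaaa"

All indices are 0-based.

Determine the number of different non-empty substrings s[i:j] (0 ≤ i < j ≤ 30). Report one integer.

371

sorted suffixes:
  #0 SA[0]=29  'a'
  #1 SA[1]=28  'aa'
  #2 SA[2]=27  'aaa'
  #3 SA[3]=26  'aaaa'
  #4 SA[4]=14  'aaaabaabababaaaa'
  #5 SA[5]=15  'aaabaabababaaaa'
  #6 SA[6]=16  'aabaabababaaaa'
  #7 SA[7]=19  'aabababaaaa'
  #8 SA[8]=24  'abaaaa'
  #9 SA[9]=17  'abaabababaaaa'
  #10 SA[10]=22  'ababaaaa'
  #11 SA[11]=20  'abababaaaa'
  #12 SA[12]=1  'ababbabbabbbbaaaabaabababaaaa'
  #13 SA[13]=3  'abbabbabbbbaaaabaabababaaaa'
  #14 SA[14]=6  'abbabbbbaaaabaabababaaaa'
  #15 SA[15]=9  'abbbbaaaabaabababaaaa'
  #16 SA[16]=25  'baaaa'
  #17 SA[17]=13  'baaaabaabababaaaa'
  #18 SA[18]=18  'baabababaaaa'
  #19 SA[19]=23  'babaaaa'
  #20 SA[20]=21  'bababaaaa'
  #21 SA[21]=0  'bababbabbabbbbaaaabaabababaaaa'
  #22 SA[22]=2  'babbabbabbbbaaaabaabababaaaa'
  #23 SA[23]=5  'babbabbbbaaaabaabababaaaa'
  #24 SA[24]=8  'babbbbaaaabaabababaaaa'
  #25 SA[25]=12  'bbaaaabaabababaaaa'
  #26 SA[26]=4  'bbabbabbbbaaaabaabababaaaa'
  #27 SA[27]=7  'bbabbbbaaaabaabababaaaa'
  #28 SA[28]=11  'bbbaaaabaabababaaaa'
  #29 SA[29]=10  'bbbbaaaabaabababaaaa'

SA = [29, 28, 27, 26, 14, 15, 16, 19, 24, 17, 22, 20, 1, 3, 6, 9, 25, 13, 18, 23, 21, 0, 2, 5, 8, 12, 4, 7, 11, 10]
rank  pair      lcp
   1  s[29:],s[28:]  1  'a'
   2  s[28:],s[27:]  2  'aa'
   3  s[27:],s[26:]  3  'aaa'
   4  s[26:],s[14:]  4  'aaaa'
   5  s[14:],s[15:]  3  'aaa'
   6  s[15:],s[16:]  2  'aa'
   7  s[16:],s[19:]  4  'aaba'
   8  s[19:],s[24:]  1  'a'
   9  s[24:],s[17:]  4  'abaa'
  10  s[17:],s[22:]  3  'aba'
  11  s[22:],s[20:]  5  'ababa'
  12  s[20:],s[1:]  4  'abab'
  13  s[1:],s[3:]  2  'ab'
  14  s[3:],s[6:]  6  'abbabb'
  15  s[6:],s[9:]  3  'abb'
  16  s[9:],s[25:]  0  ''
  17  s[25:],s[13:]  5  'baaaa'
  18  s[13:],s[18:]  3  'baa'
  19  s[18:],s[23:]  2  'ba'
  20  s[23:],s[21:]  4  'baba'
  21  s[21:],s[0:]  5  'babab'
  22  s[0:],s[2:]  3  'bab'
  23  s[2:],s[5:]  7  'babbabb'
  24  s[5:],s[8:]  4  'babb'
  25  s[8:],s[12:]  1  'b'
  26  s[12:],s[4:]  3  'bba'
  27  s[4:],s[7:]  5  'bbabb'
  28  s[7:],s[11:]  2  'bb'
  29  s[11:],s[10:]  3  'bbb'

n(n+1)/2 = 30·31/2 = 465
Σ LCP = 0 + 1 + 2 + 3 + 4 + 3 + 2 + 4 + 1 + 4 + 3 + 5 + 4 + 2 + 6 + 3 + 0 + 5 + 3 + 2 + 4 + 5 + 3 + 7 + 4 + 1 + 3 + 5 + 2 + 3 = 94
distinct = 465 − 94 = 371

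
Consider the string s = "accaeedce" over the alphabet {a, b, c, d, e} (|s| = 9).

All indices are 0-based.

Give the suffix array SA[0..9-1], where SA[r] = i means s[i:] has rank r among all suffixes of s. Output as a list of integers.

[0, 3, 2, 1, 7, 6, 8, 5, 4]

rank | idx | suffix
   0 |   0 | accaeedce
   1 |   3 | aeedce
   2 |   2 | caeedce
   3 |   1 | ccaeedce
   4 |   7 | ce
   5 |   6 | dce
   6 |   8 | e
   7 |   5 | edce
   8 |   4 | eedce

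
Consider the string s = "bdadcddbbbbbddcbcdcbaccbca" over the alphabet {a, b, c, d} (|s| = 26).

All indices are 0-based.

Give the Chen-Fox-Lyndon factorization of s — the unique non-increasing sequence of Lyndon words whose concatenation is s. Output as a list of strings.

["bd", "adcddbbbbbddcbcdcb", "accbc", "a"]

emit factor 1: 'bd' (i=0, period=2)
emit factor 2: 'adcddbbbbbddcbcdcb' (i=2, period=18)
emit factor 3: 'accbc' (i=20, period=5)
emit factor 4: 'a' (i=25, period=1)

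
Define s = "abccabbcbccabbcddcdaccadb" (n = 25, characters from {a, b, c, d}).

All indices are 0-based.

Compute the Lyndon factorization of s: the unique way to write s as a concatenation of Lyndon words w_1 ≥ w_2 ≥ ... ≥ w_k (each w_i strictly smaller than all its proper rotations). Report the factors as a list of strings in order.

emit factor 1: 'abcc' (i=0, period=4)
emit factor 2: 'abbcbccabbcddcdaccadb' (i=4, period=21)

["abcc", "abbcbccabbcddcdaccadb"]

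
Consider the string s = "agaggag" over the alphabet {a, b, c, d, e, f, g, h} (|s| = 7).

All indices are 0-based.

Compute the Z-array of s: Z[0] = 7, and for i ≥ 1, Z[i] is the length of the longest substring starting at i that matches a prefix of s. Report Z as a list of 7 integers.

[7, 0, 2, 0, 0, 2, 0]

Z[0]=7
i=1: outside box; Z[1]=0
i=2: outside box; Z[2]=2 grow→box=[2,4)
i=3: min(r-i=1, Z[1]=0)=0; Z[3]=0
i=4: outside box; Z[4]=0
i=5: outside box; Z[5]=2 grow→box=[5,7)
i=6: min(r-i=1, Z[1]=0)=0; Z[6]=0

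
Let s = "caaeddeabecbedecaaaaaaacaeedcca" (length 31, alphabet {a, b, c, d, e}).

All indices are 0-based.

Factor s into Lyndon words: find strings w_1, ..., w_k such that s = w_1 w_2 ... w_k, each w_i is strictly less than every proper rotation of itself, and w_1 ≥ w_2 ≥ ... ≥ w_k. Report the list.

emit factor 1: 'c' (i=0, period=1)
emit factor 2: 'aaeddeabecbedec' (i=1, period=15)
emit factor 3: 'aaaaaaacaeedcc' (i=16, period=14)
emit factor 4: 'a' (i=30, period=1)

["c", "aaeddeabecbedec", "aaaaaaacaeedcc", "a"]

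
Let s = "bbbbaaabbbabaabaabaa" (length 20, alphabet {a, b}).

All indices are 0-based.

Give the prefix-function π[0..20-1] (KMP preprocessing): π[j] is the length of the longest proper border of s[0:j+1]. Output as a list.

[0, 1, 2, 3, 0, 0, 0, 1, 2, 3, 0, 1, 0, 0, 1, 0, 0, 1, 0, 0]

π[0] = 0
j=1 s[j]='b': π[1]=1 (border 'b')
j=2 s[j]='b': π[2]=2 (border 'bb')
j=3 s[j]='b': π[3]=3 (border 'bbb')
j=4 s[j]='a': k: 3→2→1→0; π[4]=0 (border '')
j=5 s[j]='a': π[5]=0 (border '')
j=6 s[j]='a': π[6]=0 (border '')
j=7 s[j]='b': π[7]=1 (border 'b')
j=8 s[j]='b': π[8]=2 (border 'bb')
j=9 s[j]='b': π[9]=3 (border 'bbb')
j=10 s[j]='a': k: 3→2→1→0; π[10]=0 (border '')
j=11 s[j]='b': π[11]=1 (border 'b')
j=12 s[j]='a': k: 1→0; π[12]=0 (border '')
j=13 s[j]='a': π[13]=0 (border '')
j=14 s[j]='b': π[14]=1 (border 'b')
j=15 s[j]='a': k: 1→0; π[15]=0 (border '')
j=16 s[j]='a': π[16]=0 (border '')
j=17 s[j]='b': π[17]=1 (border 'b')
j=18 s[j]='a': k: 1→0; π[18]=0 (border '')
j=19 s[j]='a': π[19]=0 (border '')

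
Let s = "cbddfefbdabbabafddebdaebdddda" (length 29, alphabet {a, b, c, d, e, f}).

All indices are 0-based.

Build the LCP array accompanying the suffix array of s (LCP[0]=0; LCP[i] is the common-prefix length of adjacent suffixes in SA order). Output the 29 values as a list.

[0, 1, 2, 1, 1, 0, 2, 1, 1, 3, 2, 3, 0, 0, 2, 2, 1, 2, 3, 2, 2, 1, 1, 0, 3, 1, 0, 1, 1]

rank→(start, suffix):
  0 → (28, 'a')
  1 → (12, 'abafddebdaebdddda')
  2 → (9, 'abbabafddebdaebdddda')
  3 → (21, 'aebdddda')
  4 → (14, 'afddebdaebdddda')
  5 → (11, 'babafddebdaebdddda')
  6 → (13, 'bafddebdaebdddda')
  7 → (10, 'bbabafddebdaebdddda')
  8 → (7, 'bdabbabafddebdaebdddda')
  9 → (19, 'bdaebdddda')
  10 → (23, 'bdddda')
  11 → (1, 'bddfefbdabbabafddebdaebdddda')
  12 → (0, 'cbddfefbdabbabafddebdaebdddda')
  13 → (27, 'da')
  14 → (8, 'dabbabafddebdaebdddda')
  15 → (20, 'daebdddda')
  16 → (26, 'dda')
  17 → (25, 'ddda')
  18 → (24, 'dddda')
  19 → (16, 'ddebdaebdddda')
  20 → (2, 'ddfefbdabbabafddebdaebdddda')
  21 → (17, 'debdaebdddda')
  22 → (3, 'dfefbdabbabafddebdaebdddda')
  23 → (18, 'ebdaebdddda')
  24 → (22, 'ebdddda')
  25 → (5, 'efbdabbabafddebdaebdddda')
  26 → (6, 'fbdabbabafddebdaebdddda')
  27 → (15, 'fddebdaebdddda')
  28 → (4, 'fefbdabbabafddebdaebdddda')

SA = [28, 12, 9, 21, 14, 11, 13, 10, 7, 19, 23, 1, 0, 27, 8, 20, 26, 25, 24, 16, 2, 17, 3, 18, 22, 5, 6, 15, 4]
i: (SA[i-1],SA[i]) lcp shared
  1: (28,12) 1 'a'
  2: (12,9) 2 'ab'
  3: (9,21) 1 'a'
  4: (21,14) 1 'a'
  5: (14,11) 0 ''
  6: (11,13) 2 'ba'
  7: (13,10) 1 'b'
  8: (10,7) 1 'b'
  9: (7,19) 3 'bda'
  10: (19,23) 2 'bd'
  11: (23,1) 3 'bdd'
  12: (1,0) 0 ''
  13: (0,27) 0 ''
  14: (27,8) 2 'da'
  15: (8,20) 2 'da'
  16: (20,26) 1 'd'
  17: (26,25) 2 'dd'
  18: (25,24) 3 'ddd'
  19: (24,16) 2 'dd'
  20: (16,2) 2 'dd'
  21: (2,17) 1 'd'
  22: (17,3) 1 'd'
  23: (3,18) 0 ''
  24: (18,22) 3 'ebd'
  25: (22,5) 1 'e'
  26: (5,6) 0 ''
  27: (6,15) 1 'f'
  28: (15,4) 1 'f'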